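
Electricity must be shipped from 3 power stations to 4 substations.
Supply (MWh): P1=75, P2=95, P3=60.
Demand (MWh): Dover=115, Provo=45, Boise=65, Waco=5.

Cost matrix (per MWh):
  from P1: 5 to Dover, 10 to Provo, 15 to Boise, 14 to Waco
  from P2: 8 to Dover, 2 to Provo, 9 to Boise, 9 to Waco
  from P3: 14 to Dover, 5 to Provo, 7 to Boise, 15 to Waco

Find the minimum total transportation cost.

Optimal allocation:
  P1->Dover: 75 × 5 = 375
  P2->Dover: 40 × 8 = 320
  P2->Provo: 45 × 2 = 90
  P2->Boise: 5 × 9 = 45
  P2->Waco: 5 × 9 = 45
  P3->Boise: 60 × 7 = 420
Total = 375 + 320 + 90 + 45 + 45 + 420 = 1295.

1295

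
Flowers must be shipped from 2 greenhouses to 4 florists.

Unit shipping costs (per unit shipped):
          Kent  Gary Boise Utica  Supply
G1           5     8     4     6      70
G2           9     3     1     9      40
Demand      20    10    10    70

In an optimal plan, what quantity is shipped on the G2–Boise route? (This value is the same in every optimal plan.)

10

The minimum-cost plan:
  G1→Kent: 20 × 5 = 100
  G1→Utica: 50 × 6 = 300
  G2→Gary: 10 × 3 = 30
  G2→Boise: 10 × 1 = 10
  G2→Utica: 20 × 9 = 180
Total cost = 620.
So G2→Boise carries 10 bunches.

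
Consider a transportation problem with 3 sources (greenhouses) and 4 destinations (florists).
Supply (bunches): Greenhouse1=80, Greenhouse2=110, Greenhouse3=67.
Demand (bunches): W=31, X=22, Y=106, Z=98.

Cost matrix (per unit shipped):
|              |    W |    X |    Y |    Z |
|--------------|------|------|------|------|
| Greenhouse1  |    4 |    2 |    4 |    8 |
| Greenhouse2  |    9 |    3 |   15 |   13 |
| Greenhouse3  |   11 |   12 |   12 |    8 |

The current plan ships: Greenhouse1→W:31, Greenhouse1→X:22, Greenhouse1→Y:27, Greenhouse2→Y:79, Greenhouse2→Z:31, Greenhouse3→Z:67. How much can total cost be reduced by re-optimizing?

406

Current plan cost = 31·4 + 22·2 + 27·4 + 79·15 + 31·13 + 67·8 = 2400.
Optimal plan:
  Greenhouse1→Y: 80 bunches
  Greenhouse2→W: 31 bunches
  Greenhouse2→X: 22 bunches
  Greenhouse2→Y: 26 bunches
  Greenhouse2→Z: 31 bunches
  Greenhouse3→Z: 67 bunches
Optimal cost = 1994.
Saving = 2400 − 1994 = 406.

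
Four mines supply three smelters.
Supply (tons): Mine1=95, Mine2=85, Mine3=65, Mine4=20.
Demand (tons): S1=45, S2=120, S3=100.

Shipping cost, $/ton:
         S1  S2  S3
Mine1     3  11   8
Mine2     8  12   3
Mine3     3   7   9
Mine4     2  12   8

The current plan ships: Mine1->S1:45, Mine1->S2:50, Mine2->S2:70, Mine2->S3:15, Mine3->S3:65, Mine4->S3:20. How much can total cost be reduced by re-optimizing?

765

Current plan cost = 45·3 + 50·11 + 70·12 + 15·3 + 65·9 + 20·8 = $2315.
Optimal plan:
  Mine1–S1: 25 tons
  Mine1–S2: 55 tons
  Mine1–S3: 15 tons
  Mine2–S3: 85 tons
  Mine3–S2: 65 tons
  Mine4–S1: 20 tons
Optimal cost = $1550.
Saving = 2315 − 1550 = $765.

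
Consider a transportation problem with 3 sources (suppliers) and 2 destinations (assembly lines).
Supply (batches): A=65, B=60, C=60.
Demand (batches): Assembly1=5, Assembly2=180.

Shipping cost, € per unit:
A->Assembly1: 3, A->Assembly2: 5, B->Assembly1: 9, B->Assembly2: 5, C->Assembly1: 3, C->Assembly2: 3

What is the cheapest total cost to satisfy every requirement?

795

One minimum-cost allocation:
  A→Assembly1: 5 batches
  A→Assembly2: 60 batches
  B→Assembly2: 60 batches
  C→Assembly2: 60 batches
Total cost = €795.
(Supply check: A ships 65; B ships 60; C ships 60.)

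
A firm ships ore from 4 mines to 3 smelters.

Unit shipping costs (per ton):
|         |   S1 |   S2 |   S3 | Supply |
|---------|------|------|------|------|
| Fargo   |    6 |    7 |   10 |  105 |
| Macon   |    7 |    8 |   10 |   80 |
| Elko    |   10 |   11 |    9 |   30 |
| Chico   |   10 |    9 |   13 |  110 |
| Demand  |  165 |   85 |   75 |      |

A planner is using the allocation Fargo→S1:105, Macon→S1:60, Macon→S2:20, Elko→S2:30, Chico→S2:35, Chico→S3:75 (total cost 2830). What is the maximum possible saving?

Current plan cost = 105·6 + 60·7 + 20·8 + 30·11 + 35·9 + 75·13 = 2830.
Optimal plan:
  Fargo->S1: 105 × 6 = 630
  Macon->S1: 60 × 7 = 420
  Macon->S3: 20 × 10 = 200
  Elko->S3: 30 × 9 = 270
  Chico->S2: 85 × 9 = 765
  Chico->S3: 25 × 13 = 325
Optimal cost = 2610.
Saving = 2830 − 2610 = 220.

220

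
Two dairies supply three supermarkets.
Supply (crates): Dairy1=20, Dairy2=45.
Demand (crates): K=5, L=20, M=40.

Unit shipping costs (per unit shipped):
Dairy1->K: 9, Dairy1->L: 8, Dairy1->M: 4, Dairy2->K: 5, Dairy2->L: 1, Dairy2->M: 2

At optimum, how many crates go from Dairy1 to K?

0

Solving gives:
  Dairy1 to M: 20 × 4 = 80
  Dairy2 to K: 5 × 5 = 25
  Dairy2 to L: 20 × 1 = 20
  Dairy2 to M: 20 × 2 = 40
Total cost = 165.
The route Dairy1→K is not used.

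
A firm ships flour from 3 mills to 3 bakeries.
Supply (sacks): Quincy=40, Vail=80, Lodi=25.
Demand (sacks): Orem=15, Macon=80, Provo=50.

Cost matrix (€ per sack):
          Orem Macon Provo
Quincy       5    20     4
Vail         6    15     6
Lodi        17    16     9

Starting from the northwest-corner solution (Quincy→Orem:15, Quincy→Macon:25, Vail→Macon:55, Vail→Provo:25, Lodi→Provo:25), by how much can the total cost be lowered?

240

Current plan cost = 15·5 + 25·20 + 55·15 + 25·6 + 25·9 = €1775.
Optimal plan:
  Quincy->Provo: 40 × €4 = €160
  Vail->Orem: 15 × €6 = €90
  Vail->Macon: 55 × €15 = €825
  Vail->Provo: 10 × €6 = €60
  Lodi->Macon: 25 × €16 = €400
Optimal cost = €1535.
Saving = 1775 − 1535 = €240.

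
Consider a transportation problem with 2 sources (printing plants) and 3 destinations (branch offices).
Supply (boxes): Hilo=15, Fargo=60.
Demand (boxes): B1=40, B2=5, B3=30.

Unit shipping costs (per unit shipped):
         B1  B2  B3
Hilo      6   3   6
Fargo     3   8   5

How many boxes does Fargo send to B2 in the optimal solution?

0

Optimal shipments:
  Hilo–B2: 5 × 3 = 15
  Hilo–B3: 10 × 6 = 60
  Fargo–B1: 40 × 3 = 120
  Fargo–B3: 20 × 5 = 100
Total cost = 295.
The route Fargo→B2 is not used.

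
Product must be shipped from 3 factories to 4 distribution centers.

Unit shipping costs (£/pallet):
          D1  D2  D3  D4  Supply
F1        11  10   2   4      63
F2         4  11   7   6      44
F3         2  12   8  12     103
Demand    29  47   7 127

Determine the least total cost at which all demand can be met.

1434

One minimum-cost allocation:
  F1 to D4: 63 × £4 = £252
  F2 to D4: 44 × £6 = £264
  F3 to D1: 29 × £2 = £58
  F3 to D2: 47 × £12 = £564
  F3 to D3: 7 × £8 = £56
  F3 to D4: 20 × £12 = £240
Total = 252 + 264 + 58 + 564 + 56 + 240 = £1434.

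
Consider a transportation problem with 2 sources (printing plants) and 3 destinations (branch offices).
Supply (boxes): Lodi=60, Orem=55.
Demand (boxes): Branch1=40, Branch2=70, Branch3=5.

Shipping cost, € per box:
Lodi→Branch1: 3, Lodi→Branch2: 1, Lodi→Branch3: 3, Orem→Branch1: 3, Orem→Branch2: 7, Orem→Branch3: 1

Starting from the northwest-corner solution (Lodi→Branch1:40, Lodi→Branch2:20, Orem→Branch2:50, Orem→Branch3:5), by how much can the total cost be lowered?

240

Current plan cost = 40·3 + 20·1 + 50·7 + 5·1 = €495.
Optimal plan:
  Lodi→Branch2: 60 boxes
  Orem→Branch1: 40 boxes
  Orem→Branch2: 10 boxes
  Orem→Branch3: 5 boxes
Optimal cost = €255.
Saving = 495 − 255 = €240.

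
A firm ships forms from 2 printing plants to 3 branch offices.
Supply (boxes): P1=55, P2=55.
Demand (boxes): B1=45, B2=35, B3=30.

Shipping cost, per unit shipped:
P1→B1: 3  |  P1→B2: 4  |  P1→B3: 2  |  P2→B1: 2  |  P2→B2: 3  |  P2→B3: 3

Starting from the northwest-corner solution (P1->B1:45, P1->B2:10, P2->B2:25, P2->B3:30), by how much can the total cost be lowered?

Current plan cost = 45·3 + 10·4 + 25·3 + 30·3 = 340.
Optimal plan:
  P1->B1: 25 boxes
  P1->B3: 30 boxes
  P2->B1: 20 boxes
  P2->B2: 35 boxes
Optimal cost = 280.
Saving = 340 − 280 = 60.

60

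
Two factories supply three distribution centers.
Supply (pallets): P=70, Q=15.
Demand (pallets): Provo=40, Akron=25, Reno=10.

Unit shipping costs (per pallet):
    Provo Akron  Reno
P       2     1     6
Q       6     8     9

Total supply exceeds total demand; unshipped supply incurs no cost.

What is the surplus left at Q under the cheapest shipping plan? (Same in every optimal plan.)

10

An optimal plan:
  P to Provo: 40 × 2 = 80
  P to Akron: 25 × 1 = 25
  P to Reno: 5 × 6 = 30
  Q to Reno: 5 × 9 = 45
Total cost = 180.
Q ships 5 of its 15, leaving 10.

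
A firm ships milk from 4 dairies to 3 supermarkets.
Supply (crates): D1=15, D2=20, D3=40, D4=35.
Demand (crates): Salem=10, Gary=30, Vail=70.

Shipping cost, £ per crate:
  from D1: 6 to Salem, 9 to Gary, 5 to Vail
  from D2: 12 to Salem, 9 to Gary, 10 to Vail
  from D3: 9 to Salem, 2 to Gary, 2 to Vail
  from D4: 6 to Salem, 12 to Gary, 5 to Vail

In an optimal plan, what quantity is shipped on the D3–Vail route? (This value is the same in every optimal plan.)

30

Optimal shipments:
  D1→Vail: 15 × £5 = £75
  D2→Gary: 20 × £9 = £180
  D3→Gary: 10 × £2 = £20
  D3→Vail: 30 × £2 = £60
  D4→Salem: 10 × £6 = £60
  D4→Vail: 25 × £5 = £125
Total cost = £520.
So D3→Vail carries 30 crates.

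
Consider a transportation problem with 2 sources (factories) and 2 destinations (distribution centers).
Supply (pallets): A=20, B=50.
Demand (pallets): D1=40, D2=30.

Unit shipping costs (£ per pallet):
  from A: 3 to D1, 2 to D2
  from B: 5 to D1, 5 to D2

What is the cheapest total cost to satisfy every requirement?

One minimum-cost allocation:
  A to D2: 20 pallets
  B to D1: 40 pallets
  B to D2: 10 pallets
Total cost = £290.
(Supply check: A ships 20; B ships 50.)

290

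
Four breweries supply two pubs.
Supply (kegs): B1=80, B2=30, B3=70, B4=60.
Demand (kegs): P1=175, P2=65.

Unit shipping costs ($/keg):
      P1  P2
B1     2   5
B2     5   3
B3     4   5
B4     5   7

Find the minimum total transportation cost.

865

One minimum-cost allocation:
  B1–P1: 80 × $2 = $160
  B2–P2: 30 × $3 = $90
  B3–P1: 35 × $4 = $140
  B3–P2: 35 × $5 = $175
  B4–P1: 60 × $5 = $300
Total = 160 + 90 + 140 + 175 + 300 = $865.
(Supply check: B1 ships 80; B2 ships 30; B3 ships 70; B4 ships 60.)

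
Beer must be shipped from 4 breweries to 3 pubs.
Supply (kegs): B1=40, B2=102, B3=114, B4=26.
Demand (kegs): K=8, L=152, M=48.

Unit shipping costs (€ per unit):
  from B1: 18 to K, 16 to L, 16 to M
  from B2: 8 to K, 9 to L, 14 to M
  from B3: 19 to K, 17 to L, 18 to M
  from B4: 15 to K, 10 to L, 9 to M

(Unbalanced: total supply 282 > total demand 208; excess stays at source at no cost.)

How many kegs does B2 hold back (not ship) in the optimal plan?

Minimum-cost shipments:
  B1→L: 18 kegs
  B1→M: 22 kegs
  B2→K: 8 kegs
  B2→L: 94 kegs
  B3→L: 40 kegs
  B4→M: 26 kegs
Total cost = €2464.
B2 ships 102 of its 102, leaving 0.

0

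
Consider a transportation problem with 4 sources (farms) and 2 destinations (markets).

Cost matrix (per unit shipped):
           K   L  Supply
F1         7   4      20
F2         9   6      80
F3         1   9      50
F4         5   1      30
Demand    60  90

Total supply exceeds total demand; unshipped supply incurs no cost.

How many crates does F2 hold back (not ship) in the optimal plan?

30

Minimum-cost shipments:
  F1->L: 20 × 4 = 80
  F2->K: 10 × 9 = 90
  F2->L: 40 × 6 = 240
  F3->K: 50 × 1 = 50
  F4->L: 30 × 1 = 30
Total cost = 490.
F2 ships 50 of its 80, leaving 30.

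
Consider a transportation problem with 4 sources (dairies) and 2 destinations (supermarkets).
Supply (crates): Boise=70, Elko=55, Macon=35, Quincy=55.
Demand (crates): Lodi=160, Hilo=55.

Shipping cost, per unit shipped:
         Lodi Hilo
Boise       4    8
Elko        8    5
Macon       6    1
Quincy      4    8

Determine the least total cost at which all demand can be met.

915

A cheapest plan:
  Boise–Lodi: 70 × 4 = 280
  Elko–Lodi: 35 × 8 = 280
  Elko–Hilo: 20 × 5 = 100
  Macon–Hilo: 35 × 1 = 35
  Quincy–Lodi: 55 × 4 = 220
Total = 280 + 280 + 100 + 35 + 220 = 915.
(Supply check: Boise ships 70; Elko ships 55; Macon ships 35; Quincy ships 55.)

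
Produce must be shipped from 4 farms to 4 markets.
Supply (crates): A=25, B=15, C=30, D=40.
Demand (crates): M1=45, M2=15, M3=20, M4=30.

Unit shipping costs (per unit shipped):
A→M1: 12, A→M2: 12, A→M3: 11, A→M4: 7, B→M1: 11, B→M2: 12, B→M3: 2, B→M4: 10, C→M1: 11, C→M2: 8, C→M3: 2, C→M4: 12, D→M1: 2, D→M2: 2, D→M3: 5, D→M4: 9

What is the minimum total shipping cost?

520

A cheapest plan:
  A–M4: 25 × 7 = 175
  B–M3: 10 × 2 = 20
  B–M4: 5 × 10 = 50
  C–M1: 5 × 11 = 55
  C–M2: 15 × 8 = 120
  C–M3: 10 × 2 = 20
  D–M1: 40 × 2 = 80
Total = 175 + 20 + 50 + 55 + 120 + 20 + 80 = 520.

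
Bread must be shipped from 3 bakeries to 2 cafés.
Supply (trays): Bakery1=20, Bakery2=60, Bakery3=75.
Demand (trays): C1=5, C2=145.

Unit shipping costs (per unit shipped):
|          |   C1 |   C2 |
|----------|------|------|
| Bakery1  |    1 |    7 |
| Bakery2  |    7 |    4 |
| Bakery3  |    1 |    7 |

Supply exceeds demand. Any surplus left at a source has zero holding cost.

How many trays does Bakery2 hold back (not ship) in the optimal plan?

Minimum-cost shipments:
  Bakery1->C2: 20 × 7 = 140
  Bakery2->C2: 60 × 4 = 240
  Bakery3->C1: 5 × 1 = 5
  Bakery3->C2: 65 × 7 = 455
Total cost = 840.
Bakery2 ships 60 of its 60, leaving 0.

0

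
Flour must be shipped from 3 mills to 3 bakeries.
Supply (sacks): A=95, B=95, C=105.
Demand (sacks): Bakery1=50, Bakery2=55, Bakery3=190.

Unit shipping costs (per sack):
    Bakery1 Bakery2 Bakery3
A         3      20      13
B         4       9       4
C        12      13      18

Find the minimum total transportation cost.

One minimum-cost allocation:
  A→Bakery1: 50 sacks
  A→Bakery3: 45 sacks
  B→Bakery3: 95 sacks
  C→Bakery2: 55 sacks
  C→Bakery3: 50 sacks
Total cost = 2730.

2730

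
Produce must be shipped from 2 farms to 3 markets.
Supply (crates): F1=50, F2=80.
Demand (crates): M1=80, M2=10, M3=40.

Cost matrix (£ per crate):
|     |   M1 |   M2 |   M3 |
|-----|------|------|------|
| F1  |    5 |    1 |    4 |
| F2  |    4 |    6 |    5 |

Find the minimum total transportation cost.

One minimum-cost allocation:
  F1–M2: 10 × £1 = £10
  F1–M3: 40 × £4 = £160
  F2–M1: 80 × £4 = £320
Total = 10 + 160 + 320 = £490.
(Supply check: F1 ships 50; F2 ships 80.)

490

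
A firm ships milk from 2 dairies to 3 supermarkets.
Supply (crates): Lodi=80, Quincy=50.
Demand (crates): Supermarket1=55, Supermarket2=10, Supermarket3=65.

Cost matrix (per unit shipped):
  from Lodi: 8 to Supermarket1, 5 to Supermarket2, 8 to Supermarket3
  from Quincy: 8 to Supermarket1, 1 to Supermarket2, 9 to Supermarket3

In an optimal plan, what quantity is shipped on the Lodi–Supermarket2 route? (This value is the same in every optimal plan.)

Optimal shipments:
  Lodi→Supermarket1: 15 × 8 = 120
  Lodi→Supermarket3: 65 × 8 = 520
  Quincy→Supermarket1: 40 × 8 = 320
  Quincy→Supermarket2: 10 × 1 = 10
Total cost = 970.
The route Lodi→Supermarket2 is not used.

0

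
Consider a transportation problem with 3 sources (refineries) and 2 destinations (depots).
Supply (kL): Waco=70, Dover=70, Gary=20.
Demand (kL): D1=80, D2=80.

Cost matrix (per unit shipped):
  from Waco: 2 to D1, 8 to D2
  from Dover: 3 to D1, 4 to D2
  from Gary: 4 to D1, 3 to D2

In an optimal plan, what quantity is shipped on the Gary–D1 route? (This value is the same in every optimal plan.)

0

Solving gives:
  Waco to D1: 70 × 2 = 140
  Dover to D1: 10 × 3 = 30
  Dover to D2: 60 × 4 = 240
  Gary to D2: 20 × 3 = 60
Total cost = 470.
The route Gary→D1 is not used.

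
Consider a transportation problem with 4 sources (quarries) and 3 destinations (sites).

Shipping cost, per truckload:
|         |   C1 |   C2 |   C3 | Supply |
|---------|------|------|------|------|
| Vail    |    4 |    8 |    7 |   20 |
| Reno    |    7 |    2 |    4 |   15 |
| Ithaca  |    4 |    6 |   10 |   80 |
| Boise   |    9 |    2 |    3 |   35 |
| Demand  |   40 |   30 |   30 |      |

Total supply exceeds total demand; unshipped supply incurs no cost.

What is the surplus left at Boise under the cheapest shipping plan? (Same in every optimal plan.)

0

An optimal plan:
  Reno→C2: 15 × 2 = 30
  Ithaca→C1: 40 × 4 = 160
  Ithaca→C2: 10 × 6 = 60
  Boise→C2: 5 × 2 = 10
  Boise→C3: 30 × 3 = 90
Total cost = 350.
Boise ships 35 of its 35, leaving 0.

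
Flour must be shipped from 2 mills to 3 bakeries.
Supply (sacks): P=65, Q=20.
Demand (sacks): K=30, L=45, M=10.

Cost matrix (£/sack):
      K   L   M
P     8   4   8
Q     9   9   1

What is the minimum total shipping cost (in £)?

440

A cheapest plan:
  P->K: 20 × £8 = £160
  P->L: 45 × £4 = £180
  Q->K: 10 × £9 = £90
  Q->M: 10 × £1 = £10
Total = 160 + 180 + 90 + 10 = £440.
(Supply check: P ships 65; Q ships 20.)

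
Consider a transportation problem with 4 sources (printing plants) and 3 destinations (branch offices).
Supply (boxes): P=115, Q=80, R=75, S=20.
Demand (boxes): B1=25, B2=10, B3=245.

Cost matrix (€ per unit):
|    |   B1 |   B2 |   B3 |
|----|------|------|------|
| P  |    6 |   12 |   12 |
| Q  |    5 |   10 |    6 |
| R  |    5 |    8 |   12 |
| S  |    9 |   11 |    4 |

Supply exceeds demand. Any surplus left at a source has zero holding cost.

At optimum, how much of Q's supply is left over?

An optimal plan:
  P to B3: 105 boxes
  Q to B3: 80 boxes
  R to B1: 25 boxes
  R to B2: 10 boxes
  R to B3: 40 boxes
  S to B3: 20 boxes
Total cost = €2505.
Q ships 80 of its 80, leaving 0.

0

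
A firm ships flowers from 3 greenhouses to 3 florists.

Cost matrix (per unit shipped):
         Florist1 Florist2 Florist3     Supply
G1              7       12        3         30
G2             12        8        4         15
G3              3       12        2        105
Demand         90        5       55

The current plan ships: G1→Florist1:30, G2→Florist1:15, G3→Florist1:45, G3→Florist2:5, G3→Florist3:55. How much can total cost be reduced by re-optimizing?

Current plan cost = 30·7 + 15·12 + 45·3 + 5·12 + 55·2 = 695.
Optimal plan:
  G1→Florist3: 30 × 3 = 90
  G2→Florist2: 5 × 8 = 40
  G2→Florist3: 10 × 4 = 40
  G3→Florist1: 90 × 3 = 270
  G3→Florist3: 15 × 2 = 30
Optimal cost = 470.
Saving = 695 − 470 = 225.

225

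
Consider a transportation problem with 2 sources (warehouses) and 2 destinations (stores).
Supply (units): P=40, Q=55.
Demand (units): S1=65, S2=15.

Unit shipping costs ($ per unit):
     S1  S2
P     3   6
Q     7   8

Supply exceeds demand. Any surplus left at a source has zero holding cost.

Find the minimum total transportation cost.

One minimum-cost allocation:
  P->S1: 40 × $3 = $120
  Q->S1: 25 × $7 = $175
  Q->S2: 15 × $8 = $120
Total = 120 + 175 + 120 = $415.
(Supply check: P ships 40; Q ships 40.)

415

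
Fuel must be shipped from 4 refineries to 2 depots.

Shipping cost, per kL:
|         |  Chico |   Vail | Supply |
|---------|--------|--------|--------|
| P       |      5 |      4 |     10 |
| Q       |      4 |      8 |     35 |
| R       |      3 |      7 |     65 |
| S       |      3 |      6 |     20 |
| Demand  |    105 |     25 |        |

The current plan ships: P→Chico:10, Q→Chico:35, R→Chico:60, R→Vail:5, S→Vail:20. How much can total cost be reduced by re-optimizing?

45

Current plan cost = 10·5 + 35·4 + 60·3 + 5·7 + 20·6 = 525.
Optimal plan:
  P–Vail: 10 × 4 = 40
  Q–Chico: 35 × 4 = 140
  R–Chico: 65 × 3 = 195
  S–Chico: 5 × 3 = 15
  S–Vail: 15 × 6 = 90
Optimal cost = 480.
Saving = 525 − 480 = 45.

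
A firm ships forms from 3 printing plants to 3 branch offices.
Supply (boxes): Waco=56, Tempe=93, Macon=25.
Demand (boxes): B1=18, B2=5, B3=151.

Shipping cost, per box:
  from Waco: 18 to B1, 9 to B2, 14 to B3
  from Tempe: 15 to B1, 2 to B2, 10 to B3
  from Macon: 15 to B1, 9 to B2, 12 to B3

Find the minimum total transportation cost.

One minimum-cost allocation:
  Waco→B3: 56 × 14 = 784
  Tempe→B2: 5 × 2 = 10
  Tempe→B3: 88 × 10 = 880
  Macon→B1: 18 × 15 = 270
  Macon→B3: 7 × 12 = 84
Total = 784 + 10 + 880 + 270 + 84 = 2028.

2028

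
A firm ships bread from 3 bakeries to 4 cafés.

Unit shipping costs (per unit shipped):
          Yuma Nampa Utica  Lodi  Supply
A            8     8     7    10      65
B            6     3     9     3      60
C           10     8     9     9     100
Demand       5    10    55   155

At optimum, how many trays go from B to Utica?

0

The minimum-cost plan:
  A->Yuma: 5 trays
  A->Nampa: 5 trays
  A->Utica: 55 trays
  B->Lodi: 60 trays
  C->Nampa: 5 trays
  C->Lodi: 95 trays
Total cost = 1540.
The route B→Utica is not used.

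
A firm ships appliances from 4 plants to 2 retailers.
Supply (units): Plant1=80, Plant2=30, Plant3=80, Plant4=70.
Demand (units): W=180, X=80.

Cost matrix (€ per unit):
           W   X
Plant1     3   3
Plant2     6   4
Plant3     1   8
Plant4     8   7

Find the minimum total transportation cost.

950

Optimal allocation:
  Plant1→W: 80 × €3 = €240
  Plant2→X: 30 × €4 = €120
  Plant3→W: 80 × €1 = €80
  Plant4→W: 20 × €8 = €160
  Plant4→X: 50 × €7 = €350
Total = 240 + 120 + 80 + 160 + 350 = €950.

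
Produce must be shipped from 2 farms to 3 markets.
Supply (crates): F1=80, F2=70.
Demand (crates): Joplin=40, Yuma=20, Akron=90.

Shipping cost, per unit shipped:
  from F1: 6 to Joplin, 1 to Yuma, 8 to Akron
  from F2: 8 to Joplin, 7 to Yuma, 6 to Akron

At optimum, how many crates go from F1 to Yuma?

20

Optimal shipments:
  F1->Joplin: 40 × 6 = 240
  F1->Yuma: 20 × 1 = 20
  F1->Akron: 20 × 8 = 160
  F2->Akron: 70 × 6 = 420
Total cost = 840.
So F1→Yuma carries 20 crates.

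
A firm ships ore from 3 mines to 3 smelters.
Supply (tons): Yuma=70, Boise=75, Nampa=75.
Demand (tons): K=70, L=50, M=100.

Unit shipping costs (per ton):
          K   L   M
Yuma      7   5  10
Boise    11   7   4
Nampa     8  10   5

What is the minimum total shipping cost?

1215

One minimum-cost allocation:
  Yuma→K: 20 tons
  Yuma→L: 50 tons
  Boise→M: 75 tons
  Nampa→K: 50 tons
  Nampa→M: 25 tons
Total cost = 1215.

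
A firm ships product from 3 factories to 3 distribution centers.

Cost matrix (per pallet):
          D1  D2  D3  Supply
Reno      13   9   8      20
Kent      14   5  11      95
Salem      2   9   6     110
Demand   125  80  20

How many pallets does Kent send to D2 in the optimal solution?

The minimum-cost plan:
  Reno->D3: 20 pallets
  Kent->D1: 15 pallets
  Kent->D2: 80 pallets
  Salem->D1: 110 pallets
Total cost = 990.
So Kent→D2 carries 80 pallets.

80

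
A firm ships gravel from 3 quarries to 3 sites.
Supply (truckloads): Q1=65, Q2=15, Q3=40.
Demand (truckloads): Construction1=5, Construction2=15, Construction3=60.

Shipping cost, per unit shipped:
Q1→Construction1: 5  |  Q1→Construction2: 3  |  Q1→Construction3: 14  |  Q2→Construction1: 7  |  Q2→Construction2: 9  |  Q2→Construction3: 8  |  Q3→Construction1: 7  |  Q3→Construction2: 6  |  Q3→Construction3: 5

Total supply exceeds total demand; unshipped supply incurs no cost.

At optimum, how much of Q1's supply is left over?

An optimal plan:
  Q1–Construction1: 5 × 5 = 25
  Q1–Construction2: 15 × 3 = 45
  Q1–Construction3: 5 × 14 = 70
  Q2–Construction3: 15 × 8 = 120
  Q3–Construction3: 40 × 5 = 200
Total cost = 460.
Q1 ships 25 of its 65, leaving 40.

40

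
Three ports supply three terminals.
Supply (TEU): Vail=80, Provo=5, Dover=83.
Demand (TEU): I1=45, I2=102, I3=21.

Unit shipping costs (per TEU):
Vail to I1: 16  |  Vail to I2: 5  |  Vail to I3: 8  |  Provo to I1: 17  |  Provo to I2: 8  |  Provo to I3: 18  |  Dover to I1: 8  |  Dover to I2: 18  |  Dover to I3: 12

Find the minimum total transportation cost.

An optimal shipping plan:
  Vail->I2: 80 × 5 = 400
  Provo->I2: 5 × 8 = 40
  Dover->I1: 45 × 8 = 360
  Dover->I2: 17 × 18 = 306
  Dover->I3: 21 × 12 = 252
Total = 400 + 40 + 360 + 306 + 252 = 1358.

1358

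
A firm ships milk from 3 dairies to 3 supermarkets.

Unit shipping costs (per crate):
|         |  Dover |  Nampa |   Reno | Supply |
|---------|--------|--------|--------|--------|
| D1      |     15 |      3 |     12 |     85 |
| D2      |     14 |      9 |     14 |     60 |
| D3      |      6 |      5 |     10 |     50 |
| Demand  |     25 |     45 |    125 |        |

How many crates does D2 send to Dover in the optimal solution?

0

Optimal shipments:
  D1→Nampa: 45 × 3 = 135
  D1→Reno: 40 × 12 = 480
  D2→Reno: 60 × 14 = 840
  D3→Dover: 25 × 6 = 150
  D3→Reno: 25 × 10 = 250
Total cost = 1855.
The route D2→Dover is not used.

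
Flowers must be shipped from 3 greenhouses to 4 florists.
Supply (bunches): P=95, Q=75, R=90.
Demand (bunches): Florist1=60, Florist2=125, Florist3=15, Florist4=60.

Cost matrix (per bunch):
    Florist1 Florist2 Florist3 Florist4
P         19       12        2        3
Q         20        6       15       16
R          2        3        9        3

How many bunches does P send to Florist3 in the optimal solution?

Optimal shipments:
  P→Florist2: 20 × 12 = 240
  P→Florist3: 15 × 2 = 30
  P→Florist4: 60 × 3 = 180
  Q→Florist2: 75 × 6 = 450
  R→Florist1: 60 × 2 = 120
  R→Florist2: 30 × 3 = 90
Total cost = 1110.
So P→Florist3 carries 15 bunches.

15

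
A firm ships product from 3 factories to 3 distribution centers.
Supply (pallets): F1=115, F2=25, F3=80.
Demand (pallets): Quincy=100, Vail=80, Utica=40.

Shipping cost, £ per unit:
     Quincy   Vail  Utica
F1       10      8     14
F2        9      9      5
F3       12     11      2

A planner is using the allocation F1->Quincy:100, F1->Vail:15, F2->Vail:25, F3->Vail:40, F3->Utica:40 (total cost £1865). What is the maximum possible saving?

90

Current plan cost = 100·10 + 15·8 + 25·9 + 40·11 + 40·2 = £1865.
Optimal plan:
  F1 to Quincy: 35 × £10 = £350
  F1 to Vail: 80 × £8 = £640
  F2 to Quincy: 25 × £9 = £225
  F3 to Quincy: 40 × £12 = £480
  F3 to Utica: 40 × £2 = £80
Optimal cost = £1775.
Saving = 1865 − 1775 = £90.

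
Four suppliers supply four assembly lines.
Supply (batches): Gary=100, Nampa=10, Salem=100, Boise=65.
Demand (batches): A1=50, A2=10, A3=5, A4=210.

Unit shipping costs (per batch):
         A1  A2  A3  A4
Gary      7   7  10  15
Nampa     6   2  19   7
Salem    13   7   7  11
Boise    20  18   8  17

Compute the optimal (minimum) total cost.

Optimal allocation:
  Gary–A1: 50 × 7 = 350
  Gary–A2: 10 × 7 = 70
  Gary–A4: 40 × 15 = 600
  Nampa–A4: 10 × 7 = 70
  Salem–A4: 100 × 11 = 1100
  Boise–A3: 5 × 8 = 40
  Boise–A4: 60 × 17 = 1020
Total = 350 + 70 + 600 + 70 + 1100 + 40 + 1020 = 3250.

3250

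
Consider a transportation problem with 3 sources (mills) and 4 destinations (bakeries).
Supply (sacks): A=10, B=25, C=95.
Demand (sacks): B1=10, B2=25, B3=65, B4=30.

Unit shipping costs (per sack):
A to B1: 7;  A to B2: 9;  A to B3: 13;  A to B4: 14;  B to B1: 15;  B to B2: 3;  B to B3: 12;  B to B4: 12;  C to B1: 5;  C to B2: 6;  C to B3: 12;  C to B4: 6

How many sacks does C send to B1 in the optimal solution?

Solving gives:
  A–B3: 10 × 13 = 130
  B–B2: 25 × 3 = 75
  C–B1: 10 × 5 = 50
  C–B3: 55 × 12 = 660
  C–B4: 30 × 6 = 180
Total cost = 1095.
So C→B1 carries 10 sacks.

10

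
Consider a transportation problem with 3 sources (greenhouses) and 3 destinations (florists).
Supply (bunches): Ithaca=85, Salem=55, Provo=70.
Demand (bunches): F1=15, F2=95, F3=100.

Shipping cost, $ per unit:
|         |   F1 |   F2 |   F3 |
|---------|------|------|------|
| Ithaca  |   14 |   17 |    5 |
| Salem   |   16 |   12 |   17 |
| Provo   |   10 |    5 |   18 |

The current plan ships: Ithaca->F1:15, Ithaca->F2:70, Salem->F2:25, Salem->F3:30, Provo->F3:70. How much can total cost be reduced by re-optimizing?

1900

Current plan cost = 15·14 + 70·17 + 25·12 + 30·17 + 70·18 = $3470.
Optimal plan:
  Ithaca to F3: 85 × $5 = $425
  Salem to F1: 15 × $16 = $240
  Salem to F2: 25 × $12 = $300
  Salem to F3: 15 × $17 = $255
  Provo to F2: 70 × $5 = $350
Optimal cost = $1570.
Saving = 3470 − 1570 = $1900.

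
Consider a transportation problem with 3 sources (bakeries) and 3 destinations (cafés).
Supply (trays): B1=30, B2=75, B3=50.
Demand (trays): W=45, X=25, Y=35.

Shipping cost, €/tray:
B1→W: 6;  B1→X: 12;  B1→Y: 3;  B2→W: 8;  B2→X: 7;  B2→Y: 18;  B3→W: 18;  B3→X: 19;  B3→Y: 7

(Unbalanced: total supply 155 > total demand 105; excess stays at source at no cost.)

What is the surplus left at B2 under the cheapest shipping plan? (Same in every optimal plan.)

Minimum-cost shipments:
  B1–Y: 30 × €3 = €90
  B2–W: 45 × €8 = €360
  B2–X: 25 × €7 = €175
  B3–Y: 5 × €7 = €35
Total cost = €660.
B2 ships 70 of its 75, leaving 5.

5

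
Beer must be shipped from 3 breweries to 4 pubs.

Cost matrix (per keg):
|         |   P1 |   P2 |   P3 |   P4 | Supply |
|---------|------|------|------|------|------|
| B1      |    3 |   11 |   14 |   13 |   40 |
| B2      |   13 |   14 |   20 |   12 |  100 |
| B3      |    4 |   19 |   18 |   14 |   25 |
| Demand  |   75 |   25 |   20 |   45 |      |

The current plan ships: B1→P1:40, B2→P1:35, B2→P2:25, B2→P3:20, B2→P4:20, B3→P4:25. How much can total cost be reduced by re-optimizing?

275

Current plan cost = 40·3 + 35·13 + 25·14 + 20·20 + 20·12 + 25·14 = 1915.
Optimal plan:
  B1->P1: 40 × 3 = 120
  B2->P1: 10 × 13 = 130
  B2->P2: 25 × 14 = 350
  B2->P3: 20 × 20 = 400
  B2->P4: 45 × 12 = 540
  B3->P1: 25 × 4 = 100
Optimal cost = 1640.
Saving = 1915 − 1640 = 275.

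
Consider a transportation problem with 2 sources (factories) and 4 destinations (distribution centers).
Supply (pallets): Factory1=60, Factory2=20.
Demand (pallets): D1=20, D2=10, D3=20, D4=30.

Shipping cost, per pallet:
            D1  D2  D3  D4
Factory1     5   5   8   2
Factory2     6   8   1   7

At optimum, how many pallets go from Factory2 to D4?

The minimum-cost plan:
  Factory1->D1: 20 × 5 = 100
  Factory1->D2: 10 × 5 = 50
  Factory1->D4: 30 × 2 = 60
  Factory2->D3: 20 × 1 = 20
Total cost = 230.
The route Factory2→D4 is not used.

0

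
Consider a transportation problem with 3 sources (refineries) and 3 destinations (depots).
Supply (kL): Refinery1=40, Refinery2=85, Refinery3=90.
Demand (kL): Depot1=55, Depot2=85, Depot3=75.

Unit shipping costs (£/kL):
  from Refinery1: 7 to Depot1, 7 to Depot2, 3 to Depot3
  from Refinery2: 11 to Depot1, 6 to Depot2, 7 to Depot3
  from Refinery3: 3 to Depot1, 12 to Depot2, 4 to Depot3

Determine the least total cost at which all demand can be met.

935

One minimum-cost allocation:
  Refinery1→Depot3: 40 × £3 = £120
  Refinery2→Depot2: 85 × £6 = £510
  Refinery3→Depot1: 55 × £3 = £165
  Refinery3→Depot3: 35 × £4 = £140
Total = 120 + 510 + 165 + 140 = £935.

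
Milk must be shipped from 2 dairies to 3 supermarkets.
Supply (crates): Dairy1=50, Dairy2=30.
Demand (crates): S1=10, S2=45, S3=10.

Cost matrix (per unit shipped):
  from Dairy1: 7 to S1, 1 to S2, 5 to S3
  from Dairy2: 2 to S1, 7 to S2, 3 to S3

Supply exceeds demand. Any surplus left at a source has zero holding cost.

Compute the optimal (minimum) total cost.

A cheapest plan:
  Dairy1 to S2: 45 × 1 = 45
  Dairy2 to S1: 10 × 2 = 20
  Dairy2 to S3: 10 × 3 = 30
Total = 45 + 20 + 30 = 95.
(Supply check: Dairy1 ships 45; Dairy2 ships 20.)

95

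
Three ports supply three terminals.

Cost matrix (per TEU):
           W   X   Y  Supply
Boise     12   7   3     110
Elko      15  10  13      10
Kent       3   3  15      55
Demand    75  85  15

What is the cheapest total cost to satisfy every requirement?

One minimum-cost allocation:
  Boise to W: 10 × 12 = 120
  Boise to X: 85 × 7 = 595
  Boise to Y: 15 × 3 = 45
  Elko to W: 10 × 15 = 150
  Kent to W: 55 × 3 = 165
Total = 120 + 595 + 45 + 150 + 165 = 1075.

1075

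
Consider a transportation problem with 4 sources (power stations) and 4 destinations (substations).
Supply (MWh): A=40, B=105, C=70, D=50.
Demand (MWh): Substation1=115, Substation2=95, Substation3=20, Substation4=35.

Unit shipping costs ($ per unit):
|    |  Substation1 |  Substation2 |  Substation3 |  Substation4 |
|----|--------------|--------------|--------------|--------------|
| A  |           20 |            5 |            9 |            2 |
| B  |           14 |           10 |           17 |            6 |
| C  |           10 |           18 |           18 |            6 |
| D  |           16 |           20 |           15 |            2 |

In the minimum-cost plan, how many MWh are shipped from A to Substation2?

35

Solving gives:
  A to Substation2: 35 MWh
  A to Substation3: 5 MWh
  B to Substation1: 45 MWh
  B to Substation2: 60 MWh
  C to Substation1: 70 MWh
  D to Substation3: 15 MWh
  D to Substation4: 35 MWh
Total cost = $2445.
So A→Substation2 carries 35 MWh.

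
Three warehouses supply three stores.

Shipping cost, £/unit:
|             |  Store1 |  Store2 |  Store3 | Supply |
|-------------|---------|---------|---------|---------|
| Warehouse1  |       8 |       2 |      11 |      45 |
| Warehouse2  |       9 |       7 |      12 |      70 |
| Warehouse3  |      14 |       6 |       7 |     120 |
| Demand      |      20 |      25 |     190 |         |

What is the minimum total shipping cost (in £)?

1890

An optimal shipping plan:
  Warehouse1 to Store2: 25 × £2 = £50
  Warehouse1 to Store3: 20 × £11 = £220
  Warehouse2 to Store1: 20 × £9 = £180
  Warehouse2 to Store3: 50 × £12 = £600
  Warehouse3 to Store3: 120 × £7 = £840
Total = 50 + 220 + 180 + 600 + 840 = £1890.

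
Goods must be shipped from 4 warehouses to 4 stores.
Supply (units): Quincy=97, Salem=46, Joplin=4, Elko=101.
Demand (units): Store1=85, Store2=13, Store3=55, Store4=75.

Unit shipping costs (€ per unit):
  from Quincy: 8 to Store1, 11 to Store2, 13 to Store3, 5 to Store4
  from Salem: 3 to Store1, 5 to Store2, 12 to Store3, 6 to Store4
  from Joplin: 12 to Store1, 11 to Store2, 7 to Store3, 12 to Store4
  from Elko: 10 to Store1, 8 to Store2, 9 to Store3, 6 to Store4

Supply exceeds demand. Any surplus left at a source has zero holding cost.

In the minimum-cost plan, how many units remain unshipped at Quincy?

Minimum-cost shipments:
  Quincy->Store1: 39 × €8 = €312
  Quincy->Store4: 58 × €5 = €290
  Salem->Store1: 46 × €3 = €138
  Joplin->Store3: 4 × €7 = €28
  Elko->Store2: 13 × €8 = €104
  Elko->Store3: 51 × €9 = €459
  Elko->Store4: 17 × €6 = €102
Total cost = €1433.
Quincy ships 97 of its 97, leaving 0.

0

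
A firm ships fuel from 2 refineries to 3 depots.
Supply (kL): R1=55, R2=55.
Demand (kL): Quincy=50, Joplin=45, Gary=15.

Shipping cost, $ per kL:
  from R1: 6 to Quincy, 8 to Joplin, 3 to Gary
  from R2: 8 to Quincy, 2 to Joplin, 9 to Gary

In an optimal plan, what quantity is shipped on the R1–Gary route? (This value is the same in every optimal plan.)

Optimal shipments:
  R1->Quincy: 40 × $6 = $240
  R1->Gary: 15 × $3 = $45
  R2->Quincy: 10 × $8 = $80
  R2->Joplin: 45 × $2 = $90
Total cost = $455.
So R1→Gary carries 15 kL.

15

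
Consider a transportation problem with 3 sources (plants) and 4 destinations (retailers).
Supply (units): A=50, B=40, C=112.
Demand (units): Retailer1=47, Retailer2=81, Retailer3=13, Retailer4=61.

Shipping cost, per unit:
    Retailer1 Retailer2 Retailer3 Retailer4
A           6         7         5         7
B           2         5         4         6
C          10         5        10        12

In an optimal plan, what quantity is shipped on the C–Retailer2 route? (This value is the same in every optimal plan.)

The minimum-cost plan:
  A–Retailer4: 50 × 7 = 350
  B–Retailer1: 40 × 2 = 80
  C–Retailer1: 7 × 10 = 70
  C–Retailer2: 81 × 5 = 405
  C–Retailer3: 13 × 10 = 130
  C–Retailer4: 11 × 12 = 132
Total cost = 1167.
So C→Retailer2 carries 81 units.

81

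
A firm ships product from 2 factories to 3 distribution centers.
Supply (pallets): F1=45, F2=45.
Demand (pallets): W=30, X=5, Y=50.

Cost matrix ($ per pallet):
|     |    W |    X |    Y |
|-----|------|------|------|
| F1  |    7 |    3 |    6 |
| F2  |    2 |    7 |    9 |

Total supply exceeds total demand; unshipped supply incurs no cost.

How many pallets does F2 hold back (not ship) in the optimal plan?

Minimum-cost shipments:
  F1->X: 5 × $3 = $15
  F1->Y: 40 × $6 = $240
  F2->W: 30 × $2 = $60
  F2->Y: 10 × $9 = $90
Total cost = $405.
F2 ships 40 of its 45, leaving 5.

5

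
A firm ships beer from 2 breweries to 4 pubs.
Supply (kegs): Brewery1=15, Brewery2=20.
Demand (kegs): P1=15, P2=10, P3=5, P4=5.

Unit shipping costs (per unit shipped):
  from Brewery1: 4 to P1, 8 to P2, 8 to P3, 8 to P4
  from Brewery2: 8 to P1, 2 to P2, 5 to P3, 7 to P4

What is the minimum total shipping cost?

140

Optimal allocation:
  Brewery1–P1: 15 × 4 = 60
  Brewery2–P2: 10 × 2 = 20
  Brewery2–P3: 5 × 5 = 25
  Brewery2–P4: 5 × 7 = 35
Total = 60 + 20 + 25 + 35 = 140.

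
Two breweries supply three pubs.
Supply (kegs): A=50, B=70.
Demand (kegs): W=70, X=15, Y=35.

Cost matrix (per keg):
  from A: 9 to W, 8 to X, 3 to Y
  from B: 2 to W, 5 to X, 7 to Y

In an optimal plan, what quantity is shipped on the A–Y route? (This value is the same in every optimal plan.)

The minimum-cost plan:
  A–X: 15 × 8 = 120
  A–Y: 35 × 3 = 105
  B–W: 70 × 2 = 140
Total cost = 365.
So A→Y carries 35 kegs.

35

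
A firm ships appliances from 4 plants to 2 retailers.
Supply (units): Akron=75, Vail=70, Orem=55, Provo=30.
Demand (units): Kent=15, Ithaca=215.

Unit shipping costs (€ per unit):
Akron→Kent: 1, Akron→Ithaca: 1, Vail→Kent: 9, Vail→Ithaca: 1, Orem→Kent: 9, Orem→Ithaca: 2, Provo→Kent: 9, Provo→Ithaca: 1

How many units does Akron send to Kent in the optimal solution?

15

The minimum-cost plan:
  Akron–Kent: 15 × €1 = €15
  Akron–Ithaca: 60 × €1 = €60
  Vail–Ithaca: 70 × €1 = €70
  Orem–Ithaca: 55 × €2 = €110
  Provo–Ithaca: 30 × €1 = €30
Total cost = €285.
So Akron→Kent carries 15 units.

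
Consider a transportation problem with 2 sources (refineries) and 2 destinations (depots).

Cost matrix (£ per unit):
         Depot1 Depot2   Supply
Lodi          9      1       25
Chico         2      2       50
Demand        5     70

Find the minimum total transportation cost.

One minimum-cost allocation:
  Lodi–Depot2: 25 × £1 = £25
  Chico–Depot1: 5 × £2 = £10
  Chico–Depot2: 45 × £2 = £90
Total = 25 + 10 + 90 = £125.

125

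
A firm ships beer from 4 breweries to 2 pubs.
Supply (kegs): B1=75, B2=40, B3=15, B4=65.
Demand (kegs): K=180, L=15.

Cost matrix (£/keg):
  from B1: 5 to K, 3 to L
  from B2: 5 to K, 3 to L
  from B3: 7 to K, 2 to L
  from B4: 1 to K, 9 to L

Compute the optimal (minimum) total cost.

Optimal allocation:
  B1→K: 75 × £5 = £375
  B2→K: 40 × £5 = £200
  B3→L: 15 × £2 = £30
  B4→K: 65 × £1 = £65
Total = 375 + 200 + 30 + 65 = £670.

670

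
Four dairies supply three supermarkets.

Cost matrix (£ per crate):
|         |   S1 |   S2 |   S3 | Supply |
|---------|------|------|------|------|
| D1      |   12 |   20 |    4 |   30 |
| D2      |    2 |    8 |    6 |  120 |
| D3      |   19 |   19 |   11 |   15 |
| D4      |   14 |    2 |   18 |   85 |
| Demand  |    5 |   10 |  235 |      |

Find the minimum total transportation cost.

2355

One minimum-cost allocation:
  D1->S3: 30 × £4 = £120
  D2->S1: 5 × £2 = £10
  D2->S3: 115 × £6 = £690
  D3->S3: 15 × £11 = £165
  D4->S2: 10 × £2 = £20
  D4->S3: 75 × £18 = £1350
Total = 120 + 10 + 690 + 165 + 20 + 1350 = £2355.
(Supply check: D1 ships 30; D2 ships 120; D3 ships 15; D4 ships 85.)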